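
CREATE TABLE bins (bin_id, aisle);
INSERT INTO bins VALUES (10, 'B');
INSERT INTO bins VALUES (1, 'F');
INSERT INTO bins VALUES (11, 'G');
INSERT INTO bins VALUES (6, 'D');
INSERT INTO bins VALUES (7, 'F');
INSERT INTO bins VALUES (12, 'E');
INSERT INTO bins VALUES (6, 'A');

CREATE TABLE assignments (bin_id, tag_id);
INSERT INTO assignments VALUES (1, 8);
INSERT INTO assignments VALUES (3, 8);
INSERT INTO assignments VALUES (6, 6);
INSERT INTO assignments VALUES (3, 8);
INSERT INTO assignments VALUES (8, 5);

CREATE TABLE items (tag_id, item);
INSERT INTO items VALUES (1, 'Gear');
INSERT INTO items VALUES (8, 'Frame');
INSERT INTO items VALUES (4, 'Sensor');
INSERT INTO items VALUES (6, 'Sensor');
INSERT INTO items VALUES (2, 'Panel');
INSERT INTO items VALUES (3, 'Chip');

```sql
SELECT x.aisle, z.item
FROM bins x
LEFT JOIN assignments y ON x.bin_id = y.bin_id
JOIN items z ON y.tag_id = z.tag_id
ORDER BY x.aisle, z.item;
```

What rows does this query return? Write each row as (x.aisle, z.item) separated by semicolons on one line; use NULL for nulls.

Evaluate left to right. First `bins x LEFT JOIN assignments y` on bin_id: 7 row(s).
Then INNER JOIN `items z` on tag_id: keep only rows whose y.tag_id appears in z.

(A, Sensor); (D, Sensor); (F, Frame)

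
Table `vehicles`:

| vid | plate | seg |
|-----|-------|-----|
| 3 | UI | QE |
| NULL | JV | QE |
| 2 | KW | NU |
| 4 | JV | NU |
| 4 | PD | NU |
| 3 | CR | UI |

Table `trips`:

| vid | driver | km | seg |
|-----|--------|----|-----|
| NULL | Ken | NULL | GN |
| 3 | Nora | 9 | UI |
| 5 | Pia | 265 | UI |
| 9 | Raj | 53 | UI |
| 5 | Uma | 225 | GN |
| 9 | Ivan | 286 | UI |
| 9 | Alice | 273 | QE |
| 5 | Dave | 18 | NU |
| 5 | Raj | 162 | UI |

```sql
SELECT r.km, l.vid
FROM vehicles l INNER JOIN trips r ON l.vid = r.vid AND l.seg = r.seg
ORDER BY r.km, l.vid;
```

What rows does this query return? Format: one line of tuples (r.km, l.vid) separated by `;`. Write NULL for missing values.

INNER JOIN keeps only pairs where the ON condition holds.
Matching on l.vid = r.vid AND l.seg = r.seg. A NULL in a compared column never satisfies the condition.
Matched pairs: 1.

(9, 3)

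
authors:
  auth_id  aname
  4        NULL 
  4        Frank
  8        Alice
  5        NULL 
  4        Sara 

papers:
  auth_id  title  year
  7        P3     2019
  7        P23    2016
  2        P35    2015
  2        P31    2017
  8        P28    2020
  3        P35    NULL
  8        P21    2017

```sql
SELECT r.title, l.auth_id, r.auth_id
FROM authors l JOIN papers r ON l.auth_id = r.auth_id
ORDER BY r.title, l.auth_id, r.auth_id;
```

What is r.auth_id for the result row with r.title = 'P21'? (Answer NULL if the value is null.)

INNER JOIN keeps only pairs where the ON condition holds.
Matching on l.auth_id = r.auth_id.
- auth_id=4: no matching r row, dropped.
- auth_id=4: no matching r row, dropped.
- auth_id=8: 2 matching r row(s), so 2 row(s) emitted.
- auth_id=5: no matching r row, dropped.
- auth_id=4: no matching r row, dropped.

8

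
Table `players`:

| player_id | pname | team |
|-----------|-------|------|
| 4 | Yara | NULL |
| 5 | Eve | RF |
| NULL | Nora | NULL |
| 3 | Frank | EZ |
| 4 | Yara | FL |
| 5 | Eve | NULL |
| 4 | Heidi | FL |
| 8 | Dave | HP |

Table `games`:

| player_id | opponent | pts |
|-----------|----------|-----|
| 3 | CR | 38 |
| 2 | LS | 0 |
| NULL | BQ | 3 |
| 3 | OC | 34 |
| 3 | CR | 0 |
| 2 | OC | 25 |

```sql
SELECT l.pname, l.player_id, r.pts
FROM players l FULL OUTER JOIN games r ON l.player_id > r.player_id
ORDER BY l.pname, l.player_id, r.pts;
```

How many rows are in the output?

FULL OUTER JOIN keeps every row from both sides; unmatched rows get NULL for the other side's columns.
Matching on l.player_id > r.player_id. A NULL in a compared column never satisfies the condition.
Matched pairs: 32; unmatched l rows kept: 1; unmatched r rows kept: 1.
Total: 32 matched + 2 padded = 34 rows.

34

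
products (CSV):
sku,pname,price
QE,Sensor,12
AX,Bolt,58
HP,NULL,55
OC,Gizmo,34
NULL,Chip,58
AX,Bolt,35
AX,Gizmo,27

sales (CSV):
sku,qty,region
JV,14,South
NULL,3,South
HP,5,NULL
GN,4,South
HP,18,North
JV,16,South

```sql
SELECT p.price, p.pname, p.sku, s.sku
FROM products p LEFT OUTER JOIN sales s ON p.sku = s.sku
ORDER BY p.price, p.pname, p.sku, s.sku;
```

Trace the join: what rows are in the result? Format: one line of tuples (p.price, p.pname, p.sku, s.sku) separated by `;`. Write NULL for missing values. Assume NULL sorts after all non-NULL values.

LEFT JOIN keeps every row from `products`; unmatched rows get NULL for `sales`'s columns.
Matching on p.sku = s.sku. A NULL in a compared column never satisfies the condition.
- p (sku=QE) has no partner → padded with NULL.
- p (sku=AX) has no partner → padded with NULL.
- p (sku=HP) pairs with 2 row(s) of s.
- p (sku=OC) has no partner → padded with NULL.
- p (sku=NULL) has no partner → padded with NULL.
- p (sku=AX) has no partner → padded with NULL.
- p (sku=AX) has no partner → padded with NULL.
After projecting and ordering:
p.price | p.pname | p.sku | s.sku
12 | Sensor | QE | NULL
27 | Gizmo | AX | NULL
34 | Gizmo | OC | NULL
35 | Bolt | AX | NULL
55 | NULL | HP | HP
55 | NULL | HP | HP
58 | Bolt | AX | NULL
58 | Chip | NULL | NULL

(12, Sensor, QE, NULL); (27, Gizmo, AX, NULL); (34, Gizmo, OC, NULL); (35, Bolt, AX, NULL); (55, NULL, HP, HP); (55, NULL, HP, HP); (58, Bolt, AX, NULL); (58, Chip, NULL, NULL)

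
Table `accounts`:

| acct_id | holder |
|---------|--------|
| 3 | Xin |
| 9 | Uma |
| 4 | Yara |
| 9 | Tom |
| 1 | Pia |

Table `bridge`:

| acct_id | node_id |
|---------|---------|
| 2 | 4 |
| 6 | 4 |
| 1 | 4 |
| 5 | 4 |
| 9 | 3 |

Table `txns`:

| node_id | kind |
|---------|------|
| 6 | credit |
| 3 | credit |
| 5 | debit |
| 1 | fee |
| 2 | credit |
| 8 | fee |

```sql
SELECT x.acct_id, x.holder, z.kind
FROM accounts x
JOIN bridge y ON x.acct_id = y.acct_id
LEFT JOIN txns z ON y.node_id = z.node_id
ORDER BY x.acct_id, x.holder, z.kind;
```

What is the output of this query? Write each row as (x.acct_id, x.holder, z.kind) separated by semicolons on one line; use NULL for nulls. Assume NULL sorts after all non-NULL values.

(1, Pia, NULL); (9, Tom, credit); (9, Uma, credit)

Evaluate left to right. First `accounts x INNER JOIN bridge y` on acct_id: 3 row(s).
Then LEFT JOIN `txns z` on node_id: each of those 3 rows is kept; rows whose y.node_id has no match in z get NULL for z's columns.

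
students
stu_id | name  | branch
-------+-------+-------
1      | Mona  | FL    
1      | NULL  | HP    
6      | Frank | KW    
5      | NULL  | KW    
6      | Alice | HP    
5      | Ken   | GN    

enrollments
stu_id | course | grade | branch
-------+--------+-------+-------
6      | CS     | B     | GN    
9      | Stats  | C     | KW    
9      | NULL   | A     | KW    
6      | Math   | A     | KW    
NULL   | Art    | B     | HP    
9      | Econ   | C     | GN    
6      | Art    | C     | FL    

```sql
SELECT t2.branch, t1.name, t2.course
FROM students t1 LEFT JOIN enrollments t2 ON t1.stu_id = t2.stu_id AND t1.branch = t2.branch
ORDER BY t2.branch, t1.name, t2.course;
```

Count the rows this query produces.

6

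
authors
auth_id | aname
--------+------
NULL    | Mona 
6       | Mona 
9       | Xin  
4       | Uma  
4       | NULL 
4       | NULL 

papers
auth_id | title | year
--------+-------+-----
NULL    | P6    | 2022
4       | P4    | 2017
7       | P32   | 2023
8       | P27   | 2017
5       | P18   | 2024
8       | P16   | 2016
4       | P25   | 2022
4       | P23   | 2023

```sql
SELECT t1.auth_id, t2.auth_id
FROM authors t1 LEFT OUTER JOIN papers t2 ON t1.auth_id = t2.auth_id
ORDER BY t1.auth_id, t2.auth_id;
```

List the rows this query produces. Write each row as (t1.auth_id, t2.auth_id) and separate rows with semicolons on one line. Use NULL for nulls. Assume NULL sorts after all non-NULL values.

(4, 4); (4, 4); (4, 4); (4, 4); (4, 4); (4, 4); (4, 4); (4, 4); (4, 4); (6, NULL); (9, NULL); (NULL, NULL)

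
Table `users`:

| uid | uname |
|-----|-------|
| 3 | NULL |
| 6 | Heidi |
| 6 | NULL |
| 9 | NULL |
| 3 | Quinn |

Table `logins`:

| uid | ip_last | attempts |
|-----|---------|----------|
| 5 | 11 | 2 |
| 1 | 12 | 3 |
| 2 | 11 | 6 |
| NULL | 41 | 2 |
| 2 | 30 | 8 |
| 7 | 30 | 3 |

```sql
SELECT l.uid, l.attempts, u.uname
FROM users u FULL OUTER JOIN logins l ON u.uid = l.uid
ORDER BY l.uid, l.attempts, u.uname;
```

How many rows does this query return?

11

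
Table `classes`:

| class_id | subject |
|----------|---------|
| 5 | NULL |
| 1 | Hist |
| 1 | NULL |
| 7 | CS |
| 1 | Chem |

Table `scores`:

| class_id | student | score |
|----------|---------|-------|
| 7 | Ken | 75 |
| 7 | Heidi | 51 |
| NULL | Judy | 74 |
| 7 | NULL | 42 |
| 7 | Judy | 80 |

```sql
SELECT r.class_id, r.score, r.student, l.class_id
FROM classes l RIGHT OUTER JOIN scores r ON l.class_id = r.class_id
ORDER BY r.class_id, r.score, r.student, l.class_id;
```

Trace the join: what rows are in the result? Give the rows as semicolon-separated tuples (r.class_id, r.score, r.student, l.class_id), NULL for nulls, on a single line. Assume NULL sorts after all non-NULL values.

RIGHT JOIN keeps every row from `scores`; unmatched rows get NULL for `classes`'s columns.
Matching on l.class_id = r.class_id. A NULL in a compared column never satisfies the condition.
Matched pairs: 4; unmatched r rows kept: 1.

(7, 42, NULL, 7); (7, 51, Heidi, 7); (7, 75, Ken, 7); (7, 80, Judy, 7); (NULL, 74, Judy, NULL)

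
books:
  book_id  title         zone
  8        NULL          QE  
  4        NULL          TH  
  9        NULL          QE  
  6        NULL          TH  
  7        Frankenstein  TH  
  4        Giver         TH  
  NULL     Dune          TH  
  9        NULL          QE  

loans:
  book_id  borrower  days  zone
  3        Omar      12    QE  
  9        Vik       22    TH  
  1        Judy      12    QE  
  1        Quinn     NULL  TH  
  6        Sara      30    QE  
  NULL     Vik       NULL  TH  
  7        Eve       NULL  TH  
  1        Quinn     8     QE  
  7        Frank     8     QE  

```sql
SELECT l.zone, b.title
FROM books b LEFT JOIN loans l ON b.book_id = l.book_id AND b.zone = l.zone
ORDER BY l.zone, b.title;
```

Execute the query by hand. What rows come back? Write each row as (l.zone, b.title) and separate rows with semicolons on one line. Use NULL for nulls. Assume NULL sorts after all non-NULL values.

(TH, Frankenstein); (NULL, Dune); (NULL, Giver); (NULL, NULL); (NULL, NULL); (NULL, NULL); (NULL, NULL); (NULL, NULL)

LEFT JOIN keeps every row from `books`; unmatched rows get NULL for `loans`'s columns.
Matching on b.book_id = l.book_id AND b.zone = l.zone. A NULL in a compared column never satisfies the condition.
- b row (book_id=8, zone=QE): no match → kept, l columns NULL.
- b row (book_id=4, zone=TH): no match → kept, l columns NULL.
- b row (book_id=9, zone=QE): no match → kept, l columns NULL.
- b row (book_id=6, zone=TH): no match → kept, l columns NULL.
- b row (book_id=7, zone=TH): matches 1 l row(s) → 1 output row(s).
- b row (book_id=4, zone=TH): no match → kept, l columns NULL.
- b row (book_id=NULL, zone=TH): no match → kept, l columns NULL.
- b row (book_id=9, zone=QE): no match → kept, l columns NULL.
After projecting and ordering:
l.zone | b.title
TH | Frankenstein
NULL | Dune
NULL | Giver
NULL | NULL
NULL | NULL
NULL | NULL
NULL | NULL
NULL | NULL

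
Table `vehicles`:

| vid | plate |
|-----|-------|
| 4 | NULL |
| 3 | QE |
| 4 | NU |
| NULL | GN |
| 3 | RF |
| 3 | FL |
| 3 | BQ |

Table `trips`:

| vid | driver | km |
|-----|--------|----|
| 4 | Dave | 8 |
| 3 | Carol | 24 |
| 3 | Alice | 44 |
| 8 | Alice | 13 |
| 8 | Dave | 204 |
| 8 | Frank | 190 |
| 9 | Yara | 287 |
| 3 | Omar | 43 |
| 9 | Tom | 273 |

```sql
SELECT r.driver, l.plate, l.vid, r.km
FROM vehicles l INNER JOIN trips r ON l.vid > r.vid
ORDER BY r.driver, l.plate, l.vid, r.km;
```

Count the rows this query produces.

6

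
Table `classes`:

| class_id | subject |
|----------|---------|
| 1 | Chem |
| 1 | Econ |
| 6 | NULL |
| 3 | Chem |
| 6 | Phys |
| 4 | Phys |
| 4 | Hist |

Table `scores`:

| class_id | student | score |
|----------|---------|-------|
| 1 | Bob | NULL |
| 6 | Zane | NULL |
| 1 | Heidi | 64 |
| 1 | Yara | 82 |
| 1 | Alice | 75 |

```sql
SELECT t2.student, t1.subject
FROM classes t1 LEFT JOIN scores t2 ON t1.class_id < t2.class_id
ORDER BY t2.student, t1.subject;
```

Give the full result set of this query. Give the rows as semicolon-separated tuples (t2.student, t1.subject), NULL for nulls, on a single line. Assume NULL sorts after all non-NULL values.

LEFT JOIN keeps every row from `classes`; unmatched rows get NULL for `scores`'s columns.
Matching on t1.class_id < t2.class_id.
- t1 row (class_id=1): matches 1 t2 row(s) → 1 output row(s).
- t1 row (class_id=1): matches 1 t2 row(s) → 1 output row(s).
- t1 row (class_id=6): no match → kept, t2 columns NULL.
- t1 row (class_id=3): matches 1 t2 row(s) → 1 output row(s).
- t1 row (class_id=6): no match → kept, t2 columns NULL.
- t1 row (class_id=4): matches 1 t2 row(s) → 1 output row(s).
- t1 row (class_id=4): matches 1 t2 row(s) → 1 output row(s).
After projecting and ordering:
t2.student | t1.subject
Zane | Chem
Zane | Chem
Zane | Econ
Zane | Hist
Zane | Phys
NULL | Phys
NULL | NULL

(Zane, Chem); (Zane, Chem); (Zane, Econ); (Zane, Hist); (Zane, Phys); (NULL, Phys); (NULL, NULL)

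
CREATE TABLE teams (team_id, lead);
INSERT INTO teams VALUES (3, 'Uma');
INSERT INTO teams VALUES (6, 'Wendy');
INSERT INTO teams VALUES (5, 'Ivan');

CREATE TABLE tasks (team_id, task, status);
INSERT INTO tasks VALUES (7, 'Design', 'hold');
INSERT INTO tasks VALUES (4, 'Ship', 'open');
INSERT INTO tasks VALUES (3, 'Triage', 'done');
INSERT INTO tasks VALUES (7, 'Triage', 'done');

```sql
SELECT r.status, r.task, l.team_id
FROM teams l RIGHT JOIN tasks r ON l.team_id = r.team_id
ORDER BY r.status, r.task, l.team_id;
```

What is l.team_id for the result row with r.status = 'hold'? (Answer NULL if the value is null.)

NULL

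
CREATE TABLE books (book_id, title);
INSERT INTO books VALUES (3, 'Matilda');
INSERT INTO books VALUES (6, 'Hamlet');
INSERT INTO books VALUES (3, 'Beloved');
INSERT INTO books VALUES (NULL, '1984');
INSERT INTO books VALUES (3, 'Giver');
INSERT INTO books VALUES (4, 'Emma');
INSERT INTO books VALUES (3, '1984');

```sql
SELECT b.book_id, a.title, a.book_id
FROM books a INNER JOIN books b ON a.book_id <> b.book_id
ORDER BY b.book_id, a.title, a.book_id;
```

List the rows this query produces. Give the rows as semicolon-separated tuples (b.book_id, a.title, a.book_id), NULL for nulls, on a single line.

(3, Emma, 4); (3, Emma, 4); (3, Emma, 4); (3, Emma, 4); (3, Hamlet, 6); (3, Hamlet, 6); (3, Hamlet, 6); (3, Hamlet, 6); (4, 1984, 3); (4, Beloved, 3); (4, Giver, 3); (4, Hamlet, 6); (4, Matilda, 3); (6, 1984, 3); (6, Beloved, 3); (6, Emma, 4); (6, Giver, 3); (6, Matilda, 3)

INNER JOIN keeps only pairs where the ON condition holds.
Matching on a.book_id <> b.book_id. A NULL in a compared column never satisfies the condition.
- a[0] book_id=3 → 2 match(es) in b → 2 row(s).
- a[1] book_id=6 → 5 match(es) in b → 5 row(s).
- a[2] book_id=3 → 2 match(es) in b → 2 row(s).
- a[3] book_id=NULL → no match; dropped.
- a[4] book_id=3 → 2 match(es) in b → 2 row(s).
- a[5] book_id=4 → 5 match(es) in b → 5 row(s).
- a[6] book_id=3 → 2 match(es) in b → 2 row(s).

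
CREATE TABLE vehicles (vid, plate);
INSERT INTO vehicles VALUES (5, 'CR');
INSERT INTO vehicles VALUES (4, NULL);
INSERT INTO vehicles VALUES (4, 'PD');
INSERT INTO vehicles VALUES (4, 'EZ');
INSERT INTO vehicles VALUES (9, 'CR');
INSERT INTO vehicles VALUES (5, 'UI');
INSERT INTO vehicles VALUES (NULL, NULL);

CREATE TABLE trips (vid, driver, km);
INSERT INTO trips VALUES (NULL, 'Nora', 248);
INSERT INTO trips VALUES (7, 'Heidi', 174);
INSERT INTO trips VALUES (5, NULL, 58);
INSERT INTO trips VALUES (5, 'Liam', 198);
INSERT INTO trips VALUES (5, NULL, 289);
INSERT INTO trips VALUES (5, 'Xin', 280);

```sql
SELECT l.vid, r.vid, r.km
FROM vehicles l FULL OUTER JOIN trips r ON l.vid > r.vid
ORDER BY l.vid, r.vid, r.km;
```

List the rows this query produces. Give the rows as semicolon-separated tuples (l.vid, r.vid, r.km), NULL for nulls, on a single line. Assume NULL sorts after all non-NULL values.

(4, NULL, NULL); (4, NULL, NULL); (4, NULL, NULL); (5, NULL, NULL); (5, NULL, NULL); (9, 5, 58); (9, 5, 198); (9, 5, 280); (9, 5, 289); (9, 7, 174); (NULL, NULL, 248); (NULL, NULL, NULL)

FULL OUTER JOIN keeps every row from both sides; unmatched rows get NULL for the other side's columns.
Matching on l.vid > r.vid. A NULL in a compared column never satisfies the condition.
- l[0] vid=5 → no match; kept with NULLs on the r side.
- l[1] vid=4 → no match; kept with NULLs on the r side.
- l[2] vid=4 → no match; kept with NULLs on the r side.
- l[3] vid=4 → no match; kept with NULLs on the r side.
- l[4] vid=9 → 5 match(es) in r → 5 row(s).
- l[5] vid=5 → no match; kept with NULLs on the r side.
- l[6] vid=NULL → no match; kept with NULLs on the r side.
- plus 1 unmatched r row(s), each kept with NULL l columns.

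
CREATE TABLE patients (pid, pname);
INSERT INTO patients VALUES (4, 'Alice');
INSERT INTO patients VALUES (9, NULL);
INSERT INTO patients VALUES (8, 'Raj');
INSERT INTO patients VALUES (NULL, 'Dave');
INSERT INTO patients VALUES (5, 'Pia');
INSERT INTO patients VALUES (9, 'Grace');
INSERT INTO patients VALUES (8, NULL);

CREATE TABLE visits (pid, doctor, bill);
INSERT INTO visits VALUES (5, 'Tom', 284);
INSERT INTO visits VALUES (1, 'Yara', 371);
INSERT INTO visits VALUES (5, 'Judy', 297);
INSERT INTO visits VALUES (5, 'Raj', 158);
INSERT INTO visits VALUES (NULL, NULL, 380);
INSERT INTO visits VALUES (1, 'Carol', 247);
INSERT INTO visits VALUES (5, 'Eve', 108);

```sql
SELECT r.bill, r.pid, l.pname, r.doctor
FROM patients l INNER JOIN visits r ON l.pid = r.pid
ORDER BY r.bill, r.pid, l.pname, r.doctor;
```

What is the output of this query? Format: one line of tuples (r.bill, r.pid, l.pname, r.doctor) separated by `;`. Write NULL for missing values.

(108, 5, Pia, Eve); (158, 5, Pia, Raj); (284, 5, Pia, Tom); (297, 5, Pia, Judy)

INNER JOIN keeps only pairs where the ON condition holds.
Matching on l.pid = r.pid. A NULL in a compared column never satisfies the condition.
- pid=4: no matching r row, dropped.
- pid=9: no matching r row, dropped.
- pid=8: no matching r row, dropped.
- pid=NULL: no matching r row, dropped.
- pid=5: 4 matching r row(s), so 4 row(s) emitted.
- pid=9: no matching r row, dropped.
- pid=8: no matching r row, dropped.
After projecting and ordering:
r.bill | r.pid | l.pname | r.doctor
108 | 5 | Pia | Eve
158 | 5 | Pia | Raj
284 | 5 | Pia | Tom
297 | 5 | Pia | Judy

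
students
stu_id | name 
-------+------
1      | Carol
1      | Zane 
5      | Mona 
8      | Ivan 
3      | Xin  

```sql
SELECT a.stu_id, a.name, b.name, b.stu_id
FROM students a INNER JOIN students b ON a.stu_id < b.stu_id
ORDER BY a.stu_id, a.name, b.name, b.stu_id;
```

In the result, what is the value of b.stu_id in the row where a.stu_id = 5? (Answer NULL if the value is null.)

8

INNER JOIN keeps only pairs where the ON condition holds.
Matching on a.stu_id < b.stu_id.
- a (stu_id=1) pairs with 3 row(s) of b.
- a (stu_id=1) pairs with 3 row(s) of b.
- a (stu_id=5) pairs with 1 row(s) of b.
- a (stu_id=8) has no partner → excluded.
- a (stu_id=3) pairs with 2 row(s) of b.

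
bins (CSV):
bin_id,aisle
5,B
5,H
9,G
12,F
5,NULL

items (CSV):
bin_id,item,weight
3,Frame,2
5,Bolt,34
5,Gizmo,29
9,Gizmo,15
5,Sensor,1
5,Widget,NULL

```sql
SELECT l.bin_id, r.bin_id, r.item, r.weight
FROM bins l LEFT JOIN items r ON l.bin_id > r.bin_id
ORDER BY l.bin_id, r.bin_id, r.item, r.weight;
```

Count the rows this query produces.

14

LEFT JOIN keeps every row from `bins`; unmatched rows get NULL for `items`'s columns.
Matching on l.bin_id > r.bin_id.
- bin_id=5: 1 matching r row(s), so 1 row(s) emitted.
- bin_id=5: 1 matching r row(s), so 1 row(s) emitted.
- bin_id=9: 5 matching r row(s), so 5 row(s) emitted.
- bin_id=12: 6 matching r row(s), so 6 row(s) emitted.
- bin_id=5: 1 matching r row(s), so 1 row(s) emitted.
Total: 14 rows.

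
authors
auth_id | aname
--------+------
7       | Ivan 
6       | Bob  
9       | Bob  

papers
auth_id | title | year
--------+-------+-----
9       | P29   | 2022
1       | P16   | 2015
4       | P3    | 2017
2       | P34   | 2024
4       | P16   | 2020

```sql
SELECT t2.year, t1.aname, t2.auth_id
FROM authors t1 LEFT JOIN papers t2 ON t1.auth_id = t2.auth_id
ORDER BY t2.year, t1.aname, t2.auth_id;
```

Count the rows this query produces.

3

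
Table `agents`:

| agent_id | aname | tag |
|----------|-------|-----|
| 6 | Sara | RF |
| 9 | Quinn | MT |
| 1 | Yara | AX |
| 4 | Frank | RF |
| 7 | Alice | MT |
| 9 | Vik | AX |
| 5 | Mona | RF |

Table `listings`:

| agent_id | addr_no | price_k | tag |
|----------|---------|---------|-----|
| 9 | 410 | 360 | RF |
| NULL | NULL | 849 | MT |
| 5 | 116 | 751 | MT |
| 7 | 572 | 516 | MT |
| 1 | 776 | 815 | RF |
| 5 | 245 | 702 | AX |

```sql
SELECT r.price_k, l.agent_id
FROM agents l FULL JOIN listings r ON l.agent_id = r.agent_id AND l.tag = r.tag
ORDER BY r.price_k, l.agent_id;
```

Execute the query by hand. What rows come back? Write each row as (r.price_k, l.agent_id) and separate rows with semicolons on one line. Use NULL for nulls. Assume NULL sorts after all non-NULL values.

(360, NULL); (516, 7); (702, NULL); (751, NULL); (815, NULL); (849, NULL); (NULL, 1); (NULL, 4); (NULL, 5); (NULL, 6); (NULL, 9); (NULL, 9)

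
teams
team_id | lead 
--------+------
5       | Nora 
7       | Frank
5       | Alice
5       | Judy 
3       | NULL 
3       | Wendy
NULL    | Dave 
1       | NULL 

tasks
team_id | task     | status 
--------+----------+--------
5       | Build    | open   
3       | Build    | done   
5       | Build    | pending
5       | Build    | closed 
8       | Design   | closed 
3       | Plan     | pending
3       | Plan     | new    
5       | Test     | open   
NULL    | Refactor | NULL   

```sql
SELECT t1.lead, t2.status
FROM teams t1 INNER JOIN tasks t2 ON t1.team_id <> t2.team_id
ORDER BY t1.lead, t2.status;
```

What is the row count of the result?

38

INNER JOIN keeps only pairs where the ON condition holds.
Matching on t1.team_id <> t2.team_id. A NULL in a compared column never satisfies the condition.
- team_id=5: 4 matching t2 row(s), so 4 row(s) emitted.
- team_id=7: 8 matching t2 row(s), so 8 row(s) emitted.
- team_id=5: 4 matching t2 row(s), so 4 row(s) emitted.
- team_id=5: 4 matching t2 row(s), so 4 row(s) emitted.
- team_id=3: 5 matching t2 row(s), so 5 row(s) emitted.
- team_id=3: 5 matching t2 row(s), so 5 row(s) emitted.
- team_id=NULL: no matching t2 row, dropped.
- team_id=1: 8 matching t2 row(s), so 8 row(s) emitted.
Total: 38 rows.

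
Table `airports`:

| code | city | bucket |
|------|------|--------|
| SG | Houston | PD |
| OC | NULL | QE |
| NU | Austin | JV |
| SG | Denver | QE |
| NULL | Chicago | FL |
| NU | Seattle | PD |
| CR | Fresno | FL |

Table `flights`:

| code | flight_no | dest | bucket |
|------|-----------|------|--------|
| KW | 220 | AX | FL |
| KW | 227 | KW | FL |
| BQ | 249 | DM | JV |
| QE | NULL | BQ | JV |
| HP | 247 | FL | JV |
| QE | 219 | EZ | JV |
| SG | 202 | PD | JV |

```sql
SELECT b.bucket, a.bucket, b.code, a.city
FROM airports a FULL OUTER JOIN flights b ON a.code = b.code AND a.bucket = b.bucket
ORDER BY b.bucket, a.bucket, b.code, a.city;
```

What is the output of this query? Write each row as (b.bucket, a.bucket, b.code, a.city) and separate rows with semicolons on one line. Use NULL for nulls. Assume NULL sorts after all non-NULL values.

(FL, NULL, KW, NULL); (FL, NULL, KW, NULL); (JV, NULL, BQ, NULL); (JV, NULL, HP, NULL); (JV, NULL, QE, NULL); (JV, NULL, QE, NULL); (JV, NULL, SG, NULL); (NULL, FL, NULL, Chicago); (NULL, FL, NULL, Fresno); (NULL, JV, NULL, Austin); (NULL, PD, NULL, Houston); (NULL, PD, NULL, Seattle); (NULL, QE, NULL, Denver); (NULL, QE, NULL, NULL)

FULL OUTER JOIN keeps every row from both sides; unmatched rows get NULL for the other side's columns.
Matching on a.code = b.code AND a.bucket = b.bucket. A NULL in a compared column never satisfies the condition.
- a[0] code=SG, bucket=PD → no match; kept with NULLs on the b side.
- a[1] code=OC, bucket=QE → no match; kept with NULLs on the b side.
- a[2] code=NU, bucket=JV → no match; kept with NULLs on the b side.
- a[3] code=SG, bucket=QE → no match; kept with NULLs on the b side.
- a[4] code=NULL, bucket=FL → no match; kept with NULLs on the b side.
- a[5] code=NU, bucket=PD → no match; kept with NULLs on the b side.
- a[6] code=CR, bucket=FL → no match; kept with NULLs on the b side.
- plus 7 unmatched b row(s), each kept with NULL a columns.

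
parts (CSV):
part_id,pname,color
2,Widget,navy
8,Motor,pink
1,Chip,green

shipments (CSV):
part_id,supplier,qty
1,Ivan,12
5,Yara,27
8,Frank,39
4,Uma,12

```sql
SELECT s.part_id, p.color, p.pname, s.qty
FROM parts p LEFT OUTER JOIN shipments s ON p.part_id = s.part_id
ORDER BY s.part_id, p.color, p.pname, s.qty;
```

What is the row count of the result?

LEFT JOIN keeps every row from `parts`; unmatched rows get NULL for `shipments`'s columns.
Matching on p.part_id = s.part_id.
Matched pairs: 2; unmatched p rows kept: 1.
Total: 2 matched + 1 padded = 3 rows.

3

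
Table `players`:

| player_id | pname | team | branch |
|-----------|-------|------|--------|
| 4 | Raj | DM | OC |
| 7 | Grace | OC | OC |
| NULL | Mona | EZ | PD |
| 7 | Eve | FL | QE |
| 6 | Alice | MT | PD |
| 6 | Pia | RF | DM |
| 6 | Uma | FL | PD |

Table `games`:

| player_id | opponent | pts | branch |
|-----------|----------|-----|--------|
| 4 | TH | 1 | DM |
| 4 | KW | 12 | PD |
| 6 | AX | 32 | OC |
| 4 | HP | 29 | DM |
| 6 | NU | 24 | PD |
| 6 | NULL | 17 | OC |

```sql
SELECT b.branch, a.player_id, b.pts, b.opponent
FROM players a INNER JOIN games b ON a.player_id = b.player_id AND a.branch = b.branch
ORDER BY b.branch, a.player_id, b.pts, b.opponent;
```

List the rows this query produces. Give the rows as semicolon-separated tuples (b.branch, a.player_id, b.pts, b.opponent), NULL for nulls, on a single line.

(PD, 6, 24, NU); (PD, 6, 24, NU)

INNER JOIN keeps only pairs where the ON condition holds.
Matching on a.player_id = b.player_id AND a.branch = b.branch. A NULL in a compared column never satisfies the condition.
- a[0] player_id=4, branch=OC → no match; dropped.
- a[1] player_id=7, branch=OC → no match; dropped.
- a[2] player_id=NULL, branch=PD → no match; dropped.
- a[3] player_id=7, branch=QE → no match; dropped.
- a[4] player_id=6, branch=PD → 1 match(es) in b → 1 row(s).
- a[5] player_id=6, branch=DM → no match; dropped.
- a[6] player_id=6, branch=PD → 1 match(es) in b → 1 row(s).
After projecting and ordering:
b.branch | a.player_id | b.pts | b.opponent
PD | 6 | 24 | NU
PD | 6 | 24 | NU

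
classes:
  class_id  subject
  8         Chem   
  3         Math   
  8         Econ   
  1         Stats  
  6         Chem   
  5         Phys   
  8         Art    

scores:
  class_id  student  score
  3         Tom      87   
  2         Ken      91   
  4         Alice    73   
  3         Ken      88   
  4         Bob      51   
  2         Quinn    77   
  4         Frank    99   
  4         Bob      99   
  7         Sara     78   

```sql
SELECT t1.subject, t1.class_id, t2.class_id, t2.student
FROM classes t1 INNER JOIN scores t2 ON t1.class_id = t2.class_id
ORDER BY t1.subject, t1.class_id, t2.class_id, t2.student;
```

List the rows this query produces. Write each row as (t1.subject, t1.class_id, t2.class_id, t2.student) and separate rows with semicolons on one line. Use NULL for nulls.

INNER JOIN keeps only pairs where the ON condition holds.
Matching on t1.class_id = t2.class_id.
- class_id=8: no matching t2 row, dropped.
- class_id=3: 2 matching t2 row(s), so 2 row(s) emitted.
- class_id=8: no matching t2 row, dropped.
- class_id=1: no matching t2 row, dropped.
- class_id=6: no matching t2 row, dropped.
- class_id=5: no matching t2 row, dropped.
- class_id=8: no matching t2 row, dropped.
After projecting and ordering:
t1.subject | t1.class_id | t2.class_id | t2.student
Math | 3 | 3 | Ken
Math | 3 | 3 | Tom

(Math, 3, 3, Ken); (Math, 3, 3, Tom)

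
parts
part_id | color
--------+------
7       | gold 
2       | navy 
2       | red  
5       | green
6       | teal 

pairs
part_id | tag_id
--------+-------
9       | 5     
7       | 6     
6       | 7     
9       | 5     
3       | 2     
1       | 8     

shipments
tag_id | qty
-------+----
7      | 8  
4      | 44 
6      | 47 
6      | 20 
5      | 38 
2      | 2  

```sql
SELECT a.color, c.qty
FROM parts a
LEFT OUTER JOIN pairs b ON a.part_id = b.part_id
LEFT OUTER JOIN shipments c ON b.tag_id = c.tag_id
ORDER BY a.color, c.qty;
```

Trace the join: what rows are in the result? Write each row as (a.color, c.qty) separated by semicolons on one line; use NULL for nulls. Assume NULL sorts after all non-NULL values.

Evaluate left to right. First `parts a LEFT JOIN pairs b` on part_id: 5 row(s).
Then LEFT JOIN `shipments c` on tag_id: each of those 5 rows is kept; rows whose b.tag_id has no match in c get NULL for c's columns.

(gold, 20); (gold, 47); (green, NULL); (navy, NULL); (red, NULL); (teal, 8)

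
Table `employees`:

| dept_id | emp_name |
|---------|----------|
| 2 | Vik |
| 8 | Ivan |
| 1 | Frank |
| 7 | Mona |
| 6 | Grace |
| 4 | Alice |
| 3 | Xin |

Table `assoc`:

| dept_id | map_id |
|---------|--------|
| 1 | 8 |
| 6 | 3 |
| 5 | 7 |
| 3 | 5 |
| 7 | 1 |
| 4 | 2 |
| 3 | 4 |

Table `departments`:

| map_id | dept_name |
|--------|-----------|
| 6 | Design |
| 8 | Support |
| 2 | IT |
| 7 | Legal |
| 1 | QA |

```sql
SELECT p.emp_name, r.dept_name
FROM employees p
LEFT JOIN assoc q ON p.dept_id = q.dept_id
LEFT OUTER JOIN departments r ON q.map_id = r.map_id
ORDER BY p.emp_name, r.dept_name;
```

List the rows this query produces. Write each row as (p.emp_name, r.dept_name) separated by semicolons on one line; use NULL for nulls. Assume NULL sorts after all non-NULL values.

Joins associate left-to-right: employees LEFT JOIN assoc on dept_id gives 8 intermediate row(s).
Then LEFT JOIN `departments r` on map_id: each of those 8 rows is kept; rows whose q.map_id has no match in r get NULL for r's columns.

(Alice, IT); (Frank, Support); (Grace, NULL); (Ivan, NULL); (Mona, QA); (Vik, NULL); (Xin, NULL); (Xin, NULL)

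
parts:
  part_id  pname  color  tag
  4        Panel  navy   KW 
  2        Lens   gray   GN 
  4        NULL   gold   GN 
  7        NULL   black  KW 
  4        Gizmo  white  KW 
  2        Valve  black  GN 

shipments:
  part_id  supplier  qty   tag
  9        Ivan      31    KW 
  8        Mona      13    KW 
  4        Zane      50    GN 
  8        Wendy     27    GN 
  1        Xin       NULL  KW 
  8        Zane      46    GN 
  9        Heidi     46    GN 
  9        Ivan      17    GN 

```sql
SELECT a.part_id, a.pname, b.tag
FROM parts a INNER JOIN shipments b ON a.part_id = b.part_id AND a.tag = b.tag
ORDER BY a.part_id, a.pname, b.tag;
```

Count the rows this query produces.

INNER JOIN keeps only pairs where the ON condition holds.
Matching on a.part_id = b.part_id AND a.tag = b.tag.
Matched pairs: 1.
Total: 1 rows.

1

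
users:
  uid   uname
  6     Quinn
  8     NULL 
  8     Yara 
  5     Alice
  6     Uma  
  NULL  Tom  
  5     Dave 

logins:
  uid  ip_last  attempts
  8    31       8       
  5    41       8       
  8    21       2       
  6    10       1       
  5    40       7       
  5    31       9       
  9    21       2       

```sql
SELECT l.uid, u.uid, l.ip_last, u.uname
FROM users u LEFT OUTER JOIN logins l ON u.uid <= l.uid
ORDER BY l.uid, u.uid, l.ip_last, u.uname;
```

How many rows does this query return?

29

LEFT JOIN keeps every row from `users`; unmatched rows get NULL for `logins`'s columns.
Matching on u.uid <= l.uid. A NULL in a compared column never satisfies the condition.
Matched pairs: 28; unmatched u rows kept: 1.
Total: 28 matched + 1 padded = 29 rows.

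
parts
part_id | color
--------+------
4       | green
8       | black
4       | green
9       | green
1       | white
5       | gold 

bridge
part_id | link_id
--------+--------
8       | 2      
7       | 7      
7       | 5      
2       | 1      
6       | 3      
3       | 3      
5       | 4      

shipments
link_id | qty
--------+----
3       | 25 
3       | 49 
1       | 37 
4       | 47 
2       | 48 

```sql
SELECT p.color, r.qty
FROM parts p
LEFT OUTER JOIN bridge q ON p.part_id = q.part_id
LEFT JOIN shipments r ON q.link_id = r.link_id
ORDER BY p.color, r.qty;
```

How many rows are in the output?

6

Step 1 — p LEFT JOIN q on part_id → 6 row(s).
Then LEFT JOIN `shipments r` on link_id: each of those 6 rows is kept; rows whose q.link_id has no match in r get NULL for r's columns.
Result: 6 row(s).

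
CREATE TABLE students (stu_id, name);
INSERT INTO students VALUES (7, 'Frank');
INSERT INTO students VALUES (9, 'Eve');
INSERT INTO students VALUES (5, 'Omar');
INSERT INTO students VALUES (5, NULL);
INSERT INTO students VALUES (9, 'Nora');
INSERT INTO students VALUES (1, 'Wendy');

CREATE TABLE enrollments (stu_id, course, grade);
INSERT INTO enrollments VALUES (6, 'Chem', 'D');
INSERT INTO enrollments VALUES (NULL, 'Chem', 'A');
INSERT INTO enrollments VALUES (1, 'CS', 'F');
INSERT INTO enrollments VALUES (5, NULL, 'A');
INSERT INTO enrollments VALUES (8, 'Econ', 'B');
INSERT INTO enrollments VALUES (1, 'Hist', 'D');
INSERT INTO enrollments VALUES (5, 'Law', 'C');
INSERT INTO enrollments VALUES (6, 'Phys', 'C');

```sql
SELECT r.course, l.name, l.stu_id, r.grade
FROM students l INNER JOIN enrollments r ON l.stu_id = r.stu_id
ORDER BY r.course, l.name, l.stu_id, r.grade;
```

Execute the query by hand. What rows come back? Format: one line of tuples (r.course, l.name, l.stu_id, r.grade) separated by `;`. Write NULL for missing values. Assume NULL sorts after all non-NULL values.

(CS, Wendy, 1, F); (Hist, Wendy, 1, D); (Law, Omar, 5, C); (Law, NULL, 5, C); (NULL, Omar, 5, A); (NULL, NULL, 5, A)

INNER JOIN keeps only pairs where the ON condition holds.
Matching on l.stu_id = r.stu_id. A NULL in a compared column never satisfies the condition.
- l row (stu_id=7): no match → dropped.
- l row (stu_id=9): no match → dropped.
- l row (stu_id=5): matches 2 r row(s) → 2 output row(s).
- l row (stu_id=5): matches 2 r row(s) → 2 output row(s).
- l row (stu_id=9): no match → dropped.
- l row (stu_id=1): matches 2 r row(s) → 2 output row(s).
After projecting and ordering:
r.course | l.name | l.stu_id | r.grade
CS | Wendy | 1 | F
Hist | Wendy | 1 | D
Law | Omar | 5 | C
Law | NULL | 5 | C
NULL | Omar | 5 | A
NULL | NULL | 5 | A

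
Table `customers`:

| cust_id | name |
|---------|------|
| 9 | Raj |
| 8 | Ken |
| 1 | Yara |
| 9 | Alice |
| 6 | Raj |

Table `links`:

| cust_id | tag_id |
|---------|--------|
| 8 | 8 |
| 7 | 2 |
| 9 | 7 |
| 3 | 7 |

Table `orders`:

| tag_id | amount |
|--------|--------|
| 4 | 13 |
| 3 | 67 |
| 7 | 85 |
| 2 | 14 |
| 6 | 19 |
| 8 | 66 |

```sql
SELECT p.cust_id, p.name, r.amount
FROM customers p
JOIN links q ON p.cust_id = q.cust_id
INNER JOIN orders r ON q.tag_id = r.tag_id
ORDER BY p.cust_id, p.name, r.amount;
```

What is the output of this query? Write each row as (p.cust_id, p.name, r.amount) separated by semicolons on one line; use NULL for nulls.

Evaluate left to right. First `customers p INNER JOIN links q` on cust_id: 3 row(s).
Then INNER JOIN `orders r` on tag_id: keep only rows whose q.tag_id appears in r.

(8, Ken, 66); (9, Alice, 85); (9, Raj, 85)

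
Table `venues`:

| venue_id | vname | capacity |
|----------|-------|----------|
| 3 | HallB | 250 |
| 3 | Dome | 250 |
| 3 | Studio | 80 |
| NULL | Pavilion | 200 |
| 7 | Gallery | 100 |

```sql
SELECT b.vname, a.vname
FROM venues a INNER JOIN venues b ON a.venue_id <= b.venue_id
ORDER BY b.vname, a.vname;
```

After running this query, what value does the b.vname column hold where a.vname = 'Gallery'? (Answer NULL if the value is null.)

INNER JOIN keeps only pairs where the ON condition holds.
Matching on a.venue_id <= b.venue_id. A NULL in a compared column never satisfies the condition.
- a (venue_id=3) pairs with 4 row(s) of b.
- a (venue_id=3) pairs with 4 row(s) of b.
- a (venue_id=3) pairs with 4 row(s) of b.
- a (venue_id=NULL) has no partner → excluded.
- a (venue_id=7) pairs with 1 row(s) of b.

Gallery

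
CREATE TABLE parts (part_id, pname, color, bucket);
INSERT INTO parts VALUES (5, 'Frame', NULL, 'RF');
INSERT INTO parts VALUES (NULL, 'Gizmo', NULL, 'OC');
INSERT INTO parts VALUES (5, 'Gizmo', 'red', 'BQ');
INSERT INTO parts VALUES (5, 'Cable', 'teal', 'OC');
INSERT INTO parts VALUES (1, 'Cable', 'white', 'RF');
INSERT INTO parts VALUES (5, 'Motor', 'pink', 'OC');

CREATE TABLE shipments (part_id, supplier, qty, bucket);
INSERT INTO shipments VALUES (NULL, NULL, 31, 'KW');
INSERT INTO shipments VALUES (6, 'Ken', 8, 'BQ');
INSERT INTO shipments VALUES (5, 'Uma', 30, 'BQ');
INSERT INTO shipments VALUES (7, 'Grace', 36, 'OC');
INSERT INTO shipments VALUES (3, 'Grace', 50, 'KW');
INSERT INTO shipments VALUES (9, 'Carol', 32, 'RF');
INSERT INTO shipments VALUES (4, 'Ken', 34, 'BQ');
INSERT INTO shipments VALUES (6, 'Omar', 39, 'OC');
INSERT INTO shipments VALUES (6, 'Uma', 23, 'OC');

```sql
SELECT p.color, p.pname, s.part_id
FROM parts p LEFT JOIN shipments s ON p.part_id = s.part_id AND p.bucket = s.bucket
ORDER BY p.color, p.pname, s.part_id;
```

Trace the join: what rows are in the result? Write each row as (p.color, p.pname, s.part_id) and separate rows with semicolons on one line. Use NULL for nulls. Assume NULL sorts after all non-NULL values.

(pink, Motor, NULL); (red, Gizmo, 5); (teal, Cable, NULL); (white, Cable, NULL); (NULL, Frame, NULL); (NULL, Gizmo, NULL)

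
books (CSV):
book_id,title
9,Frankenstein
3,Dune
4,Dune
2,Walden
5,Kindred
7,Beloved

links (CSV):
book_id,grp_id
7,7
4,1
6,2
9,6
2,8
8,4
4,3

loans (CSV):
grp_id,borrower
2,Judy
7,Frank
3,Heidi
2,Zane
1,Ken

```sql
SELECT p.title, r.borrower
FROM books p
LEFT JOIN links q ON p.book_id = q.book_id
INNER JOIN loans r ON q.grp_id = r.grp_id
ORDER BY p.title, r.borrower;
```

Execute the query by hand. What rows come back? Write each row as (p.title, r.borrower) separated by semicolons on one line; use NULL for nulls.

(Beloved, Frank); (Dune, Heidi); (Dune, Ken)

Joins associate left-to-right: books LEFT JOIN links on book_id gives 7 intermediate row(s).
Then INNER JOIN `loans r` on grp_id: keep only rows whose q.grp_id appears in r.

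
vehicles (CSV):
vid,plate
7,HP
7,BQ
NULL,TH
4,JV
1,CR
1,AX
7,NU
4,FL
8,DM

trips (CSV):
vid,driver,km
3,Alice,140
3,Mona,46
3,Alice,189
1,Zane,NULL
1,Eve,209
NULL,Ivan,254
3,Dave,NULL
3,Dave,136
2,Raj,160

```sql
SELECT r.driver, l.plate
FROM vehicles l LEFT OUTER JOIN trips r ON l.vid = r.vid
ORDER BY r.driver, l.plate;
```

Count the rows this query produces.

11

LEFT JOIN keeps every row from `vehicles`; unmatched rows get NULL for `trips`'s columns.
Matching on l.vid = r.vid. A NULL in a compared column never satisfies the condition.
- vid=7: no r row matches, row kept with r columns NULL.
- vid=7: no r row matches, row kept with r columns NULL.
- vid=NULL: no r row matches, row kept with r columns NULL.
- vid=4: no r row matches, row kept with r columns NULL.
- vid=1: 2 matching r row(s), so 2 row(s) emitted.
- vid=1: 2 matching r row(s), so 2 row(s) emitted.
- vid=7: no r row matches, row kept with r columns NULL.
- vid=4: no r row matches, row kept with r columns NULL.
- vid=8: no r row matches, row kept with r columns NULL.
Total: 4 matched + 7 padded = 11 rows.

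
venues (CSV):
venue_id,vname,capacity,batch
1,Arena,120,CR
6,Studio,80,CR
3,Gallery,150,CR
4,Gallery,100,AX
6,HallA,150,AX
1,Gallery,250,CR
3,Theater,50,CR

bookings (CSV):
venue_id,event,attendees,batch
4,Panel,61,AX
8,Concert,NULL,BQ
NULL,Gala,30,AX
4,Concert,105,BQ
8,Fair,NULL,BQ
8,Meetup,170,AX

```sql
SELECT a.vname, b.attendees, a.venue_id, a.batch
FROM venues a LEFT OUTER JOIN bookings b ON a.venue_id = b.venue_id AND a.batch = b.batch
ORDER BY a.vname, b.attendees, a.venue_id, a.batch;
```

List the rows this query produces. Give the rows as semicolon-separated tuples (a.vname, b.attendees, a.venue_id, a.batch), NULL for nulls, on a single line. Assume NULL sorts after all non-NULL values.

(Arena, NULL, 1, CR); (Gallery, 61, 4, AX); (Gallery, NULL, 1, CR); (Gallery, NULL, 3, CR); (HallA, NULL, 6, AX); (Studio, NULL, 6, CR); (Theater, NULL, 3, CR)

LEFT JOIN keeps every row from `venues`; unmatched rows get NULL for `bookings`'s columns.
Matching on a.venue_id = b.venue_id AND a.batch = b.batch. A NULL in a compared column never satisfies the condition.
- a[0] venue_id=1, batch=CR → no match; kept with NULLs on the b side.
- a[1] venue_id=6, batch=CR → no match; kept with NULLs on the b side.
- a[2] venue_id=3, batch=CR → no match; kept with NULLs on the b side.
- a[3] venue_id=4, batch=AX → 1 match(es) in b → 1 row(s).
- a[4] venue_id=6, batch=AX → no match; kept with NULLs on the b side.
- a[5] venue_id=1, batch=CR → no match; kept with NULLs on the b side.
- a[6] venue_id=3, batch=CR → no match; kept with NULLs on the b side.
After projecting and ordering:
a.vname | b.attendees | a.venue_id | a.batch
Arena | NULL | 1 | CR
Gallery | 61 | 4 | AX
Gallery | NULL | 1 | CR
Gallery | NULL | 3 | CR
HallA | NULL | 6 | AX
Studio | NULL | 6 | CR
Theater | NULL | 3 | CR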